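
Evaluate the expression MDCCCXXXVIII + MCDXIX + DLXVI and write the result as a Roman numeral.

MDCCCXXXVIII = 1838, MCDXIX = 1419, DLXVI = 566
1838 + 1419 = 3257
3257 + 566 = 3823

MMMDCCCXXIII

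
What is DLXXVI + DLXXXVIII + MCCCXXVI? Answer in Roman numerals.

DLXXVI = 576, DLXXXVIII = 588, MCCCXXVI = 1326
576 + 588 = 1164
1164 + 1326 = 2490

MMCDXC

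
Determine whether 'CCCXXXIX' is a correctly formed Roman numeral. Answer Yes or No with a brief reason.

'CCCXXXIX': Check the rules: uses only the symbols I, V, X, L, C, D, M; no symbol is repeated more than three times in a row; V, L and D each appear at most once; the only place a smaller symbol precedes a larger one is the allowed subtractive pair IX, the symbol right after such a pair (if any) is smaller than the pair's first symbol, and otherwise the values never increase from left to right. Value: C (100) + C (100) + C (100) + X (10) + X (10) + X (10) + IX (9) = 339. So it is a valid standard Roman numeral.

Yes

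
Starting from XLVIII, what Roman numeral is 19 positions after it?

XLVIII = 48
48 + 19 = 67

LXVII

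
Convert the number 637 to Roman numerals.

Convert 637 to Roman numerals:
  637 contains 1×500 (D)
  137 contains 1×100 (C)
  37 contains 3×10 (XXX)
  7 contains 1×5 (V)
  2 contains 2×1 (II)

DCXXXVII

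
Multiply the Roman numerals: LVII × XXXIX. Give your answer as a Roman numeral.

LVII = 57
XXXIX = 39
57 × 39 = 2223

MMCCXXIII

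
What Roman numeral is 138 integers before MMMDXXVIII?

MMMDXXVIII = 3528
3528 - 138 = 3390

MMMCCCXC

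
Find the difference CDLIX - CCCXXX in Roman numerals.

CDLIX = 459
CCCXXX = 330
459 - 330 = 129

CXXIX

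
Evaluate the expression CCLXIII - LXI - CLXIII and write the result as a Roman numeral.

CCLXIII = 263, LXI = 61, CLXIII = 163
263 - 61 = 202
202 - 163 = 39

XXXIX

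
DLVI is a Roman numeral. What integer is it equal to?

DLVI: D=500, L=50, V=5, I=1
500 + 50 + 5 + 1 = 556

556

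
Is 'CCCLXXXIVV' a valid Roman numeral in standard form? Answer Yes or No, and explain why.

'CCCLXXXIVV': V should not appear more than once

No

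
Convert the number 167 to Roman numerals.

Convert 167 to Roman numerals:
  167 contains 1×100 (C)
  67 contains 1×50 (L)
  17 contains 1×10 (X)
  7 contains 1×5 (V)
  2 contains 2×1 (II)

CLXVII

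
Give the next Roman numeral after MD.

MD = 1500, so the next integer is 1500 + 1 = 1501

MDI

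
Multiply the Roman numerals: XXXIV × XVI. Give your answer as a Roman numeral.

XXXIV = 34
XVI = 16
34 × 16 = 544

DXLIV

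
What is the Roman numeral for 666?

Convert 666 to Roman numerals:
  666 contains 1×500 (D)
  166 contains 1×100 (C)
  66 contains 1×50 (L)
  16 contains 1×10 (X)
  6 contains 1×5 (V)
  1 contains 1×1 (I)

DCLXVI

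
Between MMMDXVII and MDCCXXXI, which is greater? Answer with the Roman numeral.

MMMDXVII = 3517
MDCCXXXI = 1731
3517 is larger

MMMDXVII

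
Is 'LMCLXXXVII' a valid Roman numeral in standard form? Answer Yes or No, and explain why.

'LMCLXXXVII': L should not appear more than once

No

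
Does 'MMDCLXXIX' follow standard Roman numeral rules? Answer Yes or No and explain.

'MMDCLXXIX': Check the rules: uses only the symbols I, V, X, L, C, D, M; no symbol is repeated more than three times in a row; V, L and D each appear at most once; the only place a smaller symbol precedes a larger one is the allowed subtractive pair IX, the symbol right after such a pair (if any) is smaller than the pair's first symbol, and otherwise the values never increase from left to right. Value: M (1000) + M (1000) + D (500) + C (100) + L (50) + X (10) + X (10) + IX (9) = 2679. So it is a valid standard Roman numeral.

Yes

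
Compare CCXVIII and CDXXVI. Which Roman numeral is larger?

CCXVIII = 218
CDXXVI = 426
426 is larger

CDXXVI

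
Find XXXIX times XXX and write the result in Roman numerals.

XXXIX = 39
XXX = 30
39 × 30 = 1170

MCLXX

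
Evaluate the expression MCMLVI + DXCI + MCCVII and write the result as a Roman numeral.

MCMLVI = 1956, DXCI = 591, MCCVII = 1207
1956 + 591 = 2547
2547 + 1207 = 3754

MMMDCCLIV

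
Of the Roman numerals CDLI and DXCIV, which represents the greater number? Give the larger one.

CDLI = 451
DXCIV = 594
594 is larger

DXCIV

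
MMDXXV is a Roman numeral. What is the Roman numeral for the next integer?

MMDXXV = 2525, so the next integer is 2525 + 1 = 2526

MMDXXVI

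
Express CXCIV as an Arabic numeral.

CXCIV: C=100, XC=90, IV=4
100 + 90 + 4 = 194

194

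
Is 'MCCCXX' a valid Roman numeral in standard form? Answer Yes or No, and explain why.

'MCCCXX': Check the rules: uses only the symbols I, V, X, L, C, D, M; no symbol is repeated more than three times in a row; V, L and D each appear at most once; no smaller symbol precedes a larger one (values never increase from left to right). Value: M (1000) + C (100) + C (100) + C (100) + X (10) + X (10) = 1320. So it is a valid standard Roman numeral.

Yes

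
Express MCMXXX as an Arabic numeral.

MCMXXX: M=1000, CM=900, X=10, X=10, X=10
1000 + 900 + 10 + 10 + 10 = 1930

1930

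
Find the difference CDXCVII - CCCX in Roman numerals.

CDXCVII = 497
CCCX = 310
497 - 310 = 187

CLXXXVII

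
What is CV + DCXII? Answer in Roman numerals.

CV = 105
DCXII = 612
105 + 612 = 717

DCCXVII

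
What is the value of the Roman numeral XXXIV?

XXXIV: X=10, X=10, X=10, IV=4
10 + 10 + 10 + 4 = 34

34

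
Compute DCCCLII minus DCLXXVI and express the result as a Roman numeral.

DCCCLII = 852
DCLXXVI = 676
852 - 676 = 176

CLXXVI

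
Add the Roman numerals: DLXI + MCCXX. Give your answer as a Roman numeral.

DLXI = 561
MCCXX = 1220
561 + 1220 = 1781

MDCCLXXXI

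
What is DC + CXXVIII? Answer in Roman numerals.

DC = 600
CXXVIII = 128
600 + 128 = 728

DCCXXVIII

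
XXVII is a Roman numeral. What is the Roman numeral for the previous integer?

XXVII = 27, so the previous integer is 27 - 1 = 26

XXVI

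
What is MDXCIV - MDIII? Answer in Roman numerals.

MDXCIV = 1594
MDIII = 1503
1594 - 1503 = 91

XCI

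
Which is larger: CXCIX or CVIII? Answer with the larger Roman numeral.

CXCIX = 199
CVIII = 108
199 is larger

CXCIX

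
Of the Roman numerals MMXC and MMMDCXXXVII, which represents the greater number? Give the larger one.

MMXC = 2090
MMMDCXXXVII = 3637
3637 is larger

MMMDCXXXVII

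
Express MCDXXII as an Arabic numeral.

MCDXXII: M=1000, CD=400, X=10, X=10, I=1, I=1
1000 + 400 + 10 + 10 + 1 + 1 = 1422

1422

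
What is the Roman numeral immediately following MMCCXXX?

MMCCXXX = 2230, so the next integer is 2230 + 1 = 2231

MMCCXXXI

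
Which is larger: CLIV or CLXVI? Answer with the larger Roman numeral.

CLIV = 154
CLXVI = 166
166 is larger

CLXVI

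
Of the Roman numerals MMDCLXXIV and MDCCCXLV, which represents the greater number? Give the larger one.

MMDCLXXIV = 2674
MDCCCXLV = 1845
2674 is larger

MMDCLXXIV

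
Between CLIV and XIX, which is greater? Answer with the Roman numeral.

CLIV = 154
XIX = 19
154 is larger

CLIV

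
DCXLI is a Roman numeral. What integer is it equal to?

DCXLI: D=500, C=100, XL=40, I=1
500 + 100 + 40 + 1 = 641

641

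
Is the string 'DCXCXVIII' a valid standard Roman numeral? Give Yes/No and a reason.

'DCXCXVIII': X cannot come right after the subtractive pair XC: once X is subtracted in XC, the next symbol must be smaller than X

No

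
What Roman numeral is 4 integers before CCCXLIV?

CCCXLIV = 344
344 - 4 = 340

CCCXL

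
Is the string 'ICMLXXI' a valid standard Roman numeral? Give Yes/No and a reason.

'ICMLXXI': Invalid subtractive combination: IC

No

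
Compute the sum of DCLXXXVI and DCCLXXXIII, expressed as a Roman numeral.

DCLXXXVI = 686
DCCLXXXIII = 783
686 + 783 = 1469

MCDLXIX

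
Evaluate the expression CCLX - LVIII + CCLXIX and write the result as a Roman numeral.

CCLX = 260, LVIII = 58, CCLXIX = 269
260 - 58 = 202
202 + 269 = 471

CDLXXI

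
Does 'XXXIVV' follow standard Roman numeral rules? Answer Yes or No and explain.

'XXXIVV': V should not appear more than once

No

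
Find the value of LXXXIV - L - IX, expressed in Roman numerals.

LXXXIV = 84, L = 50, IX = 9
84 - 50 = 34
34 - 9 = 25

XXV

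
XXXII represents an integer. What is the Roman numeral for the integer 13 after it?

XXXII = 32
32 + 13 = 45

XLV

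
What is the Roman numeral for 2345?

Convert 2345 to Roman numerals:
  2345 contains 2×1000 (MM)
  345 contains 3×100 (CCC)
  45 contains 1×40 (XL)
  5 contains 1×5 (V)

MMCCCXLV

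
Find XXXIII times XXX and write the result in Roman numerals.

XXXIII = 33
XXX = 30
33 × 30 = 990

CMXC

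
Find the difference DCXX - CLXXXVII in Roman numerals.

DCXX = 620
CLXXXVII = 187
620 - 187 = 433

CDXXXIII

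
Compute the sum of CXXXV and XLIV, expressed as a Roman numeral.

CXXXV = 135
XLIV = 44
135 + 44 = 179

CLXXIX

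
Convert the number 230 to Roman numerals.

Convert 230 to Roman numerals:
  230 contains 2×100 (CC)
  30 contains 3×10 (XXX)

CCXXX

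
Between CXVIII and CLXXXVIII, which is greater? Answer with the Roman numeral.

CXVIII = 118
CLXXXVIII = 188
188 is larger

CLXXXVIII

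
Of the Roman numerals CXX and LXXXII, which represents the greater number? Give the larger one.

CXX = 120
LXXXII = 82
120 is larger

CXX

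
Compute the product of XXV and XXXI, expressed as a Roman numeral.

XXV = 25
XXXI = 31
25 × 31 = 775

DCCLXXV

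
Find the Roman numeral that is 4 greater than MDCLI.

MDCLI = 1651
1651 + 4 = 1655

MDCLV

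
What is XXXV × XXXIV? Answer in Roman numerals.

XXXV = 35
XXXIV = 34
35 × 34 = 1190

MCXC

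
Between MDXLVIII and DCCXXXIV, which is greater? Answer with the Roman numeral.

MDXLVIII = 1548
DCCXXXIV = 734
1548 is larger

MDXLVIII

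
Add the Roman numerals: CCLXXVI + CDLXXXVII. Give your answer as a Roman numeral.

CCLXXVI = 276
CDLXXXVII = 487
276 + 487 = 763

DCCLXIII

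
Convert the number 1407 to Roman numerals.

Convert 1407 to Roman numerals:
  1407 contains 1×1000 (M)
  407 contains 1×400 (CD)
  7 contains 1×5 (V)
  2 contains 2×1 (II)

MCDVII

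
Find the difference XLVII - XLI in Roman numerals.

XLVII = 47
XLI = 41
47 - 41 = 6

VI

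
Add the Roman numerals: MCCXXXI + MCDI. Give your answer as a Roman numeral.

MCCXXXI = 1231
MCDI = 1401
1231 + 1401 = 2632

MMDCXXXII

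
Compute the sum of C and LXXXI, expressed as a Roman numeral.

C = 100
LXXXI = 81
100 + 81 = 181

CLXXXI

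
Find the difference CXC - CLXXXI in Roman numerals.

CXC = 190
CLXXXI = 181
190 - 181 = 9

IX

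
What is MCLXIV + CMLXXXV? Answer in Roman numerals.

MCLXIV = 1164
CMLXXXV = 985
1164 + 985 = 2149

MMCXLIX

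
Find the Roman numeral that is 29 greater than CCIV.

CCIV = 204
204 + 29 = 233

CCXXXIII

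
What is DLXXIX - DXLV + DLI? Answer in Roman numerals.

DLXXIX = 579, DXLV = 545, DLI = 551
579 - 545 = 34
34 + 551 = 585

DLXXXV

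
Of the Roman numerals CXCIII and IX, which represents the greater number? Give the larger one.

CXCIII = 193
IX = 9
193 is larger

CXCIII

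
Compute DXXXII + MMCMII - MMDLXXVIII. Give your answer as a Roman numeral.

DXXXII = 532, MMCMII = 2902, MMDLXXVIII = 2578
532 + 2902 = 3434
3434 - 2578 = 856

DCCCLVI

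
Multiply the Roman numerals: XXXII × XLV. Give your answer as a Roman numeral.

XXXII = 32
XLV = 45
32 × 45 = 1440

MCDXL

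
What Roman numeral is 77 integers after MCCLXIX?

MCCLXIX = 1269
1269 + 77 = 1346

MCCCXLVI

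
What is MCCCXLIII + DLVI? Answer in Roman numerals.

MCCCXLIII = 1343
DLVI = 556
1343 + 556 = 1899

MDCCCXCIX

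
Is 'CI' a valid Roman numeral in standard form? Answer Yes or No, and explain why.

'CI': Check the rules: uses only the symbols I, V, X, L, C, D, M; no symbol is repeated more than three times in a row; V, L and D each appear at most once; no smaller symbol precedes a larger one (values never increase from left to right). Value: C (100) + I (1) = 101. So it is a valid standard Roman numeral.

Yes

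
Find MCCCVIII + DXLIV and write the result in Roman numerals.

MCCCVIII = 1308
DXLIV = 544
1308 + 544 = 1852

MDCCCLII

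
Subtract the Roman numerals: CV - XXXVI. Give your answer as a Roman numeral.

CV = 105
XXXVI = 36
105 - 36 = 69

LXIX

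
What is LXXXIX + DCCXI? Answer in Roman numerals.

LXXXIX = 89
DCCXI = 711
89 + 711 = 800

DCCC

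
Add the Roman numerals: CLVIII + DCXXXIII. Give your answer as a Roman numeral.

CLVIII = 158
DCXXXIII = 633
158 + 633 = 791

DCCXCI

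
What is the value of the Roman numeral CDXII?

CDXII: CD=400, X=10, I=1, I=1
400 + 10 + 1 + 1 = 412

412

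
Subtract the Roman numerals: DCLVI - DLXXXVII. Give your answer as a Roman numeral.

DCLVI = 656
DLXXXVII = 587
656 - 587 = 69

LXIX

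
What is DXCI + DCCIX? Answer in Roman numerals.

DXCI = 591
DCCIX = 709
591 + 709 = 1300

MCCC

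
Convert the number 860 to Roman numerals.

Convert 860 to Roman numerals:
  860 contains 1×500 (D)
  360 contains 3×100 (CCC)
  60 contains 1×50 (L)
  10 contains 1×10 (X)

DCCCLX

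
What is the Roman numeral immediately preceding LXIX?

LXIX = 69; previous is 68

LXVIII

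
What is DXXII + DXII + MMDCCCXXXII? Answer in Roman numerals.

DXXII = 522, DXII = 512, MMDCCCXXXII = 2832
522 + 512 = 1034
1034 + 2832 = 3866

MMMDCCCLXVI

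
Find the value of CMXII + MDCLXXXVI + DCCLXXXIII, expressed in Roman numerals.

CMXII = 912, MDCLXXXVI = 1686, DCCLXXXIII = 783
912 + 1686 = 2598
2598 + 783 = 3381

MMMCCCLXXXI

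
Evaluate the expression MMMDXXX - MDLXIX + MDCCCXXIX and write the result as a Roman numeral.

MMMDXXX = 3530, MDLXIX = 1569, MDCCCXXIX = 1829
3530 - 1569 = 1961
1961 + 1829 = 3790

MMMDCCXC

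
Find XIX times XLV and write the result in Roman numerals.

XIX = 19
XLV = 45
19 × 45 = 855

DCCCLV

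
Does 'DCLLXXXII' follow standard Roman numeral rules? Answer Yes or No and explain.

'DCLLXXXII': L should not appear more than once

No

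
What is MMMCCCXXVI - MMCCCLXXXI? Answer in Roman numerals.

MMMCCCXXVI = 3326
MMCCCLXXXI = 2381
3326 - 2381 = 945

CMXLV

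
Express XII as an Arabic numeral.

XII: X=10, I=1, I=1
10 + 1 + 1 = 12

12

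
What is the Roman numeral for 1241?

Convert 1241 to Roman numerals:
  1241 contains 1×1000 (M)
  241 contains 2×100 (CC)
  41 contains 1×40 (XL)
  1 contains 1×1 (I)

MCCXLI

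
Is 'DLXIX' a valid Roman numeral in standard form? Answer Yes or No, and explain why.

'DLXIX': Check the rules: uses only the symbols I, V, X, L, C, D, M; no symbol is repeated more than three times in a row; V, L and D each appear at most once; the only place a smaller symbol precedes a larger one is the allowed subtractive pair IX, the symbol right after such a pair (if any) is smaller than the pair's first symbol, and otherwise the values never increase from left to right. Value: D (500) + L (50) + X (10) + IX (9) = 569. So it is a valid standard Roman numeral.

Yes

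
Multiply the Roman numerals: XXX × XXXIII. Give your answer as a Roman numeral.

XXX = 30
XXXIII = 33
30 × 33 = 990

CMXC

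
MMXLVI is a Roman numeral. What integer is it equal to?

MMXLVI: M=1000, M=1000, XL=40, V=5, I=1
1000 + 1000 + 40 + 5 + 1 = 2046

2046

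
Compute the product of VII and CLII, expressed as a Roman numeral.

VII = 7
CLII = 152
7 × 152 = 1064

MLXIV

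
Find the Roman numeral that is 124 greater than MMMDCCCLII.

MMMDCCCLII = 3852
3852 + 124 = 3976

MMMCMLXXVI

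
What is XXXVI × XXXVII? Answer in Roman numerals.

XXXVI = 36
XXXVII = 37
36 × 37 = 1332

MCCCXXXII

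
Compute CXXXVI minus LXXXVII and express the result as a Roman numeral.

CXXXVI = 136
LXXXVII = 87
136 - 87 = 49

XLIX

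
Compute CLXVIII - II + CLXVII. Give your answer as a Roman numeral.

CLXVIII = 168, II = 2, CLXVII = 167
168 - 2 = 166
166 + 167 = 333

CCCXXXIII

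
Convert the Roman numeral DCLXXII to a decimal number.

DCLXXII: D=500, C=100, L=50, X=10, X=10, I=1, I=1
500 + 100 + 50 + 10 + 10 + 1 + 1 = 672

672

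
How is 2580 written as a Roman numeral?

Convert 2580 to Roman numerals:
  2580 contains 2×1000 (MM)
  580 contains 1×500 (D)
  80 contains 1×50 (L)
  30 contains 3×10 (XXX)

MMDLXXX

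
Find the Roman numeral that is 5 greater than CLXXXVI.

CLXXXVI = 186
186 + 5 = 191

CXCI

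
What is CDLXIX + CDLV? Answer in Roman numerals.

CDLXIX = 469
CDLV = 455
469 + 455 = 924

CMXXIV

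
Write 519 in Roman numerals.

Convert 519 to Roman numerals:
  519 contains 1×500 (D)
  19 contains 1×10 (X)
  9 contains 1×9 (IX)

DXIX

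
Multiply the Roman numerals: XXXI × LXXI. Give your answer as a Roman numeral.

XXXI = 31
LXXI = 71
31 × 71 = 2201

MMCCI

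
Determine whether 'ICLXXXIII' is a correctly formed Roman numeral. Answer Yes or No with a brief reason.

'ICLXXXIII': Invalid subtractive combination: IC

No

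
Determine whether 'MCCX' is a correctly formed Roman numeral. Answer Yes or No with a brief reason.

'MCCX': Check the rules: uses only the symbols I, V, X, L, C, D, M; no symbol is repeated more than three times in a row; V, L and D each appear at most once; no smaller symbol precedes a larger one (values never increase from left to right). Value: M (1000) + C (100) + C (100) + X (10) = 1210. So it is a valid standard Roman numeral.

Yes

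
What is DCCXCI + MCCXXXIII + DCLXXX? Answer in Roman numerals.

DCCXCI = 791, MCCXXXIII = 1233, DCLXXX = 680
791 + 1233 = 2024
2024 + 680 = 2704

MMDCCIV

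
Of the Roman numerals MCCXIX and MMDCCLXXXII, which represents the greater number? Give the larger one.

MCCXIX = 1219
MMDCCLXXXII = 2782
2782 is larger

MMDCCLXXXII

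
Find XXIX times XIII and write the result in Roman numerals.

XXIX = 29
XIII = 13
29 × 13 = 377

CCCLXXVII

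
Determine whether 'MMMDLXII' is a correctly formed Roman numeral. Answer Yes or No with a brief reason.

'MMMDLXII': Check the rules: uses only the symbols I, V, X, L, C, D, M; no symbol is repeated more than three times in a row; V, L and D each appear at most once; no smaller symbol precedes a larger one (values never increase from left to right). Value: M (1000) + M (1000) + M (1000) + D (500) + L (50) + X (10) + I (1) + I (1) = 3562. So it is a valid standard Roman numeral.

Yes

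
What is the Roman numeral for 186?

Convert 186 to Roman numerals:
  186 contains 1×100 (C)
  86 contains 1×50 (L)
  36 contains 3×10 (XXX)
  6 contains 1×5 (V)
  1 contains 1×1 (I)

CLXXXVI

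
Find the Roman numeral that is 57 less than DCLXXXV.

DCLXXXV = 685
685 - 57 = 628

DCXXVIII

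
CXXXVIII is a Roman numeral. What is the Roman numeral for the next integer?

CXXXVIII = 138, so the next integer is 138 + 1 = 139

CXXXIX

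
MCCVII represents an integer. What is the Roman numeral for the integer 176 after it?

MCCVII = 1207
1207 + 176 = 1383

MCCCLXXXIII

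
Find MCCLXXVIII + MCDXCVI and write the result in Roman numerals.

MCCLXXVIII = 1278
MCDXCVI = 1496
1278 + 1496 = 2774

MMDCCLXXIV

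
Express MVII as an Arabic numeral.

MVII: M=1000, V=5, I=1, I=1
1000 + 5 + 1 + 1 = 1007

1007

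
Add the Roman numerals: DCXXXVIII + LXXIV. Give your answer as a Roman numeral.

DCXXXVIII = 638
LXXIV = 74
638 + 74 = 712

DCCXII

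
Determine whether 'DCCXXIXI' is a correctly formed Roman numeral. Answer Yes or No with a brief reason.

'DCCXXIXI': I cannot come right after the subtractive pair IX: once I is subtracted in IX, the next symbol must be smaller than I

No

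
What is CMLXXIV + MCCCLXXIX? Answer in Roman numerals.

CMLXXIV = 974
MCCCLXXIX = 1379
974 + 1379 = 2353

MMCCCLIII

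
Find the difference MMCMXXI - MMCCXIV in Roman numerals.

MMCMXXI = 2921
MMCCXIV = 2214
2921 - 2214 = 707

DCCVII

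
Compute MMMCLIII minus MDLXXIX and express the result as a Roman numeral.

MMMCLIII = 3153
MDLXXIX = 1579
3153 - 1579 = 1574

MDLXXIV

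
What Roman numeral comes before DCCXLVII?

DCCXLVII = 747, so the previous integer is 747 - 1 = 746

DCCXLVI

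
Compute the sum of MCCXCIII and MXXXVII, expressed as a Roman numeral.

MCCXCIII = 1293
MXXXVII = 1037
1293 + 1037 = 2330

MMCCCXXX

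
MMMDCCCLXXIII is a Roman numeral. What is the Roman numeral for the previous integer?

MMMDCCCLXXIII = 3873, so the previous integer is 3873 - 1 = 3872

MMMDCCCLXXII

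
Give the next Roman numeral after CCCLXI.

CCCLXI = 361; next is 362

CCCLXII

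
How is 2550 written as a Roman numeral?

Convert 2550 to Roman numerals:
  2550 contains 2×1000 (MM)
  550 contains 1×500 (D)
  50 contains 1×50 (L)

MMDL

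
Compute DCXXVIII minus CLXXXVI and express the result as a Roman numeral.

DCXXVIII = 628
CLXXXVI = 186
628 - 186 = 442

CDXLII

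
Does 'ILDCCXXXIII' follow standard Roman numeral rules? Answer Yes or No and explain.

'ILDCCXXXIII': Invalid subtractive combination: IL

No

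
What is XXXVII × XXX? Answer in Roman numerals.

XXXVII = 37
XXX = 30
37 × 30 = 1110

MCX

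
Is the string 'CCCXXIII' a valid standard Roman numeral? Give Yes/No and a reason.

'CCCXXIII': Check the rules: uses only the symbols I, V, X, L, C, D, M; no symbol is repeated more than three times in a row; V, L and D each appear at most once; no smaller symbol precedes a larger one (values never increase from left to right). Value: C (100) + C (100) + C (100) + X (10) + X (10) + I (1) + I (1) + I (1) = 323. So it is a valid standard Roman numeral.

Yes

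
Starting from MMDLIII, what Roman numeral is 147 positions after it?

MMDLIII = 2553
2553 + 147 = 2700

MMDCC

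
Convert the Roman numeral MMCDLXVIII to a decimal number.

MMCDLXVIII: M=1000, M=1000, CD=400, L=50, X=10, V=5, I=1, I=1, I=1
1000 + 1000 + 400 + 50 + 10 + 5 + 1 + 1 + 1 = 2468

2468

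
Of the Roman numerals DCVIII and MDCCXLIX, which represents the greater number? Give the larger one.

DCVIII = 608
MDCCXLIX = 1749
1749 is larger

MDCCXLIX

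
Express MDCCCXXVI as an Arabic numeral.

MDCCCXXVI: M=1000, D=500, C=100, C=100, C=100, X=10, X=10, V=5, I=1
1000 + 500 + 100 + 100 + 100 + 10 + 10 + 5 + 1 = 1826

1826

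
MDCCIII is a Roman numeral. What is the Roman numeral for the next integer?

MDCCIII = 1703; next is 1704

MDCCIV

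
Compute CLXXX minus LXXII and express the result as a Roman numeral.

CLXXX = 180
LXXII = 72
180 - 72 = 108

CVIII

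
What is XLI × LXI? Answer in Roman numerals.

XLI = 41
LXI = 61
41 × 61 = 2501

MMDI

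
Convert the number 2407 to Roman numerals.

Convert 2407 to Roman numerals:
  2407 contains 2×1000 (MM)
  407 contains 1×400 (CD)
  7 contains 1×5 (V)
  2 contains 2×1 (II)

MMCDVII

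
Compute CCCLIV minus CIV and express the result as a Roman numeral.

CCCLIV = 354
CIV = 104
354 - 104 = 250

CCL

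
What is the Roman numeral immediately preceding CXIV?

CXIV = 114; previous is 113

CXIII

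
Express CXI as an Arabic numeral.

CXI: C=100, X=10, I=1
100 + 10 + 1 = 111

111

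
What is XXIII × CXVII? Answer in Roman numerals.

XXIII = 23
CXVII = 117
23 × 117 = 2691

MMDCXCI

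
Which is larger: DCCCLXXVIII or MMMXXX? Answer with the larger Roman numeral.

DCCCLXXVIII = 878
MMMXXX = 3030
3030 is larger

MMMXXX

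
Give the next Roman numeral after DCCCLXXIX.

DCCCLXXIX = 879, so the next integer is 879 + 1 = 880

DCCCLXXX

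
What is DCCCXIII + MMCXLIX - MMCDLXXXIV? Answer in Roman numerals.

DCCCXIII = 813, MMCXLIX = 2149, MMCDLXXXIV = 2484
813 + 2149 = 2962
2962 - 2484 = 478

CDLXXVIII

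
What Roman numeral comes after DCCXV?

DCCXV = 715; next is 716

DCCXVI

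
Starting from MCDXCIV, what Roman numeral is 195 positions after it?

MCDXCIV = 1494
1494 + 195 = 1689

MDCLXXXIX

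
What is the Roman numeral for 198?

Convert 198 to Roman numerals:
  198 contains 1×100 (C)
  98 contains 1×90 (XC)
  8 contains 1×5 (V)
  3 contains 3×1 (III)

CXCVIII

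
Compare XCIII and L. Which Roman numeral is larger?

XCIII = 93
L = 50
93 is larger

XCIII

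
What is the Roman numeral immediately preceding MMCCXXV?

MMCCXXV = 2225, so the previous integer is 2225 - 1 = 2224

MMCCXXIV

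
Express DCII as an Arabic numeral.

DCII: D=500, C=100, I=1, I=1
500 + 100 + 1 + 1 = 602

602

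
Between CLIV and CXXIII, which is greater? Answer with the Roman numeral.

CLIV = 154
CXXIII = 123
154 is larger

CLIV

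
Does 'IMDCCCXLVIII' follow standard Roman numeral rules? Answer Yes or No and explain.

'IMDCCCXLVIII': Invalid subtractive combination: IM

No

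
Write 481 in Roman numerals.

Convert 481 to Roman numerals:
  481 contains 1×400 (CD)
  81 contains 1×50 (L)
  31 contains 3×10 (XXX)
  1 contains 1×1 (I)

CDLXXXI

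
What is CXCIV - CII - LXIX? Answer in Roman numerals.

CXCIV = 194, CII = 102, LXIX = 69
194 - 102 = 92
92 - 69 = 23

XXIII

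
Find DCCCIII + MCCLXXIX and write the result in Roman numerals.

DCCCIII = 803
MCCLXXIX = 1279
803 + 1279 = 2082

MMLXXXII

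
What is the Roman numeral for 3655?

Convert 3655 to Roman numerals:
  3655 contains 3×1000 (MMM)
  655 contains 1×500 (D)
  155 contains 1×100 (C)
  55 contains 1×50 (L)
  5 contains 1×5 (V)

MMMDCLV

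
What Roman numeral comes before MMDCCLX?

MMDCCLX = 2760, so the previous integer is 2760 - 1 = 2759

MMDCCLIX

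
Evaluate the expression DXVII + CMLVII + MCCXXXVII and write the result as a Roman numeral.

DXVII = 517, CMLVII = 957, MCCXXXVII = 1237
517 + 957 = 1474
1474 + 1237 = 2711

MMDCCXI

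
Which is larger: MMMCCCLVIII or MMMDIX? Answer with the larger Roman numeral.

MMMCCCLVIII = 3358
MMMDIX = 3509
3509 is larger

MMMDIX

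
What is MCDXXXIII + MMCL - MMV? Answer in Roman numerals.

MCDXXXIII = 1433, MMCL = 2150, MMV = 2005
1433 + 2150 = 3583
3583 - 2005 = 1578

MDLXXVIII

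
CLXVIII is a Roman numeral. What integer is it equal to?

CLXVIII: C=100, L=50, X=10, V=5, I=1, I=1, I=1
100 + 50 + 10 + 5 + 1 + 1 + 1 = 168

168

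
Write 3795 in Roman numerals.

Convert 3795 to Roman numerals:
  3795 contains 3×1000 (MMM)
  795 contains 1×500 (D)
  295 contains 2×100 (CC)
  95 contains 1×90 (XC)
  5 contains 1×5 (V)

MMMDCCXCV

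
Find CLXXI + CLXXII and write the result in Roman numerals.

CLXXI = 171
CLXXII = 172
171 + 172 = 343

CCCXLIII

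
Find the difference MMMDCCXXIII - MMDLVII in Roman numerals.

MMMDCCXXIII = 3723
MMDLVII = 2557
3723 - 2557 = 1166

MCLXVI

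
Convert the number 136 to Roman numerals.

Convert 136 to Roman numerals:
  136 contains 1×100 (C)
  36 contains 3×10 (XXX)
  6 contains 1×5 (V)
  1 contains 1×1 (I)

CXXXVI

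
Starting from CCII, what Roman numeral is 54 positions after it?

CCII = 202
202 + 54 = 256

CCLVI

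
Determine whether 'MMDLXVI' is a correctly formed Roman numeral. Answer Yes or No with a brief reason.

'MMDLXVI': Check the rules: uses only the symbols I, V, X, L, C, D, M; no symbol is repeated more than three times in a row; V, L and D each appear at most once; no smaller symbol precedes a larger one (values never increase from left to right). Value: M (1000) + M (1000) + D (500) + L (50) + X (10) + V (5) + I (1) = 2566. So it is a valid standard Roman numeral.

Yes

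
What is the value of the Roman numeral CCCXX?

CCCXX: C=100, C=100, C=100, X=10, X=10
100 + 100 + 100 + 10 + 10 = 320

320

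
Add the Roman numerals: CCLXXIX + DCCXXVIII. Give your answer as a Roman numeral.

CCLXXIX = 279
DCCXXVIII = 728
279 + 728 = 1007

MVII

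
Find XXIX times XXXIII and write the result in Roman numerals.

XXIX = 29
XXXIII = 33
29 × 33 = 957

CMLVII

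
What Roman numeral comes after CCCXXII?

CCCXXII = 322, so the next integer is 322 + 1 = 323

CCCXXIII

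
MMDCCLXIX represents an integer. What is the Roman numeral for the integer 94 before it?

MMDCCLXIX = 2769
2769 - 94 = 2675

MMDCLXXV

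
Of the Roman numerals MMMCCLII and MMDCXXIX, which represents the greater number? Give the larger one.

MMMCCLII = 3252
MMDCXXIX = 2629
3252 is larger

MMMCCLII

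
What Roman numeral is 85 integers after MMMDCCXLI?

MMMDCCXLI = 3741
3741 + 85 = 3826

MMMDCCCXXVI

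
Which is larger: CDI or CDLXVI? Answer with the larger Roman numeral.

CDI = 401
CDLXVI = 466
466 is larger

CDLXVI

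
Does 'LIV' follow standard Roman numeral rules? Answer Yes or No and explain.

'LIV': Check the rules: uses only the symbols I, V, X, L, C, D, M; no symbol is repeated more than three times in a row; V, L and D each appear at most once; the only place a smaller symbol precedes a larger one is the allowed subtractive pair IV, the symbol right after such a pair (if any) is smaller than the pair's first symbol, and otherwise the values never increase from left to right. Value: L (50) + IV (4) = 54. So it is a valid standard Roman numeral.

Yes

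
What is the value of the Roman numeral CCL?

CCL: C=100, C=100, L=50
100 + 100 + 50 = 250

250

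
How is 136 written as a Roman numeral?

Convert 136 to Roman numerals:
  136 contains 1×100 (C)
  36 contains 3×10 (XXX)
  6 contains 1×5 (V)
  1 contains 1×1 (I)

CXXXVI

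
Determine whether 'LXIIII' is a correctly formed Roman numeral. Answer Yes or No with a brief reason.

'LXIIII': More than 3 consecutive I's

No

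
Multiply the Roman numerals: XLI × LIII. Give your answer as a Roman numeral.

XLI = 41
LIII = 53
41 × 53 = 2173

MMCLXXIII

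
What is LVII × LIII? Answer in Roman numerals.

LVII = 57
LIII = 53
57 × 53 = 3021

MMMXXI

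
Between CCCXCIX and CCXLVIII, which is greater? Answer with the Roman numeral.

CCCXCIX = 399
CCXLVIII = 248
399 is larger

CCCXCIX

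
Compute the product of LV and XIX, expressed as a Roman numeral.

LV = 55
XIX = 19
55 × 19 = 1045

MXLV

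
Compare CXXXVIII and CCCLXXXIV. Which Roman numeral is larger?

CXXXVIII = 138
CCCLXXXIV = 384
384 is larger

CCCLXXXIV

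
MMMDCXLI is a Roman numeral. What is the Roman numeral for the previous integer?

MMMDCXLI = 3641, so the previous integer is 3641 - 1 = 3640

MMMDCXL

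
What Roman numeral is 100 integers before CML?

CML = 950
950 - 100 = 850

DCCCL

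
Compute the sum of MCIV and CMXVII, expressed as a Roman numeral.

MCIV = 1104
CMXVII = 917
1104 + 917 = 2021

MMXXI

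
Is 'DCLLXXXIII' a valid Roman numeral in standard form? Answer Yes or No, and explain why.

'DCLLXXXIII': L should not appear more than once

No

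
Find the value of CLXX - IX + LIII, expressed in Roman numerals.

CLXX = 170, IX = 9, LIII = 53
170 - 9 = 161
161 + 53 = 214

CCXIV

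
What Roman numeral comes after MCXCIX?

MCXCIX = 1199; next is 1200

MCC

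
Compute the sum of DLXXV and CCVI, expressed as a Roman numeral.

DLXXV = 575
CCVI = 206
575 + 206 = 781

DCCLXXXI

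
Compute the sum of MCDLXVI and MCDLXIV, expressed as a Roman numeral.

MCDLXVI = 1466
MCDLXIV = 1464
1466 + 1464 = 2930

MMCMXXX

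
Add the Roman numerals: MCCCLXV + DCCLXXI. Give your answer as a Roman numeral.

MCCCLXV = 1365
DCCLXXI = 771
1365 + 771 = 2136

MMCXXXVI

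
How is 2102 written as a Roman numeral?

Convert 2102 to Roman numerals:
  2102 contains 2×1000 (MM)
  102 contains 1×100 (C)
  2 contains 2×1 (II)

MMCII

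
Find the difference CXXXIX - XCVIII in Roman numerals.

CXXXIX = 139
XCVIII = 98
139 - 98 = 41

XLI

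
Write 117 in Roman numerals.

Convert 117 to Roman numerals:
  117 contains 1×100 (C)
  17 contains 1×10 (X)
  7 contains 1×5 (V)
  2 contains 2×1 (II)

CXVII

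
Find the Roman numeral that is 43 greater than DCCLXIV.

DCCLXIV = 764
764 + 43 = 807

DCCCVII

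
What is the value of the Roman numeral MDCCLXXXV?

MDCCLXXXV: M=1000, D=500, C=100, C=100, L=50, X=10, X=10, X=10, V=5
1000 + 500 + 100 + 100 + 50 + 10 + 10 + 10 + 5 = 1785

1785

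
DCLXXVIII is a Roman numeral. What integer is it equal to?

DCLXXVIII: D=500, C=100, L=50, X=10, X=10, V=5, I=1, I=1, I=1
500 + 100 + 50 + 10 + 10 + 5 + 1 + 1 + 1 = 678

678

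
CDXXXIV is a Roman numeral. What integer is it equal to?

CDXXXIV: CD=400, X=10, X=10, X=10, IV=4
400 + 10 + 10 + 10 + 4 = 434

434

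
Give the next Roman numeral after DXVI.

DXVI = 516, so the next integer is 516 + 1 = 517

DXVII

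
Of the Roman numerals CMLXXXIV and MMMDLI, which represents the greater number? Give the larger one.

CMLXXXIV = 984
MMMDLI = 3551
3551 is larger

MMMDLI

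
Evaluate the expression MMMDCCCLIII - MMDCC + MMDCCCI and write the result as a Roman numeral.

MMMDCCCLIII = 3853, MMDCC = 2700, MMDCCCI = 2801
3853 - 2700 = 1153
1153 + 2801 = 3954

MMMCMLIV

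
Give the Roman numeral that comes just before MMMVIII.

MMMVIII = 3008; previous is 3007

MMMVII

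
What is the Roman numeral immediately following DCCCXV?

DCCCXV = 815; next is 816

DCCCXVI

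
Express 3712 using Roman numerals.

Convert 3712 to Roman numerals:
  3712 contains 3×1000 (MMM)
  712 contains 1×500 (D)
  212 contains 2×100 (CC)
  12 contains 1×10 (X)
  2 contains 2×1 (II)

MMMDCCXII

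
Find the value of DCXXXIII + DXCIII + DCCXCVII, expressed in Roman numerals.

DCXXXIII = 633, DXCIII = 593, DCCXCVII = 797
633 + 593 = 1226
1226 + 797 = 2023

MMXXIII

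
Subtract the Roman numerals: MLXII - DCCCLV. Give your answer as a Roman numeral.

MLXII = 1062
DCCCLV = 855
1062 - 855 = 207

CCVII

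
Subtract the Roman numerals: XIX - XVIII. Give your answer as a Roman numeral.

XIX = 19
XVIII = 18
19 - 18 = 1

I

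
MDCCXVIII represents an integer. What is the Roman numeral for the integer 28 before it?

MDCCXVIII = 1718
1718 - 28 = 1690

MDCXC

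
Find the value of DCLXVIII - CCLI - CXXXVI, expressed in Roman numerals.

DCLXVIII = 668, CCLI = 251, CXXXVI = 136
668 - 251 = 417
417 - 136 = 281

CCLXXXI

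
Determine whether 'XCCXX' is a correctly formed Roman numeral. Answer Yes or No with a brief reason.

'XCCXX': X (position 1) comes before the larger symbol C (position 3) without being directly in front of it as a subtractive pair; apart from IV, IX, XL, XC, CD and CM, symbols must go from largest to smallest

No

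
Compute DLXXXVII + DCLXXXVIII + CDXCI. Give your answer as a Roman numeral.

DLXXXVII = 587, DCLXXXVIII = 688, CDXCI = 491
587 + 688 = 1275
1275 + 491 = 1766

MDCCLXVI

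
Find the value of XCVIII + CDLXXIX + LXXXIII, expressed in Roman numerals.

XCVIII = 98, CDLXXIX = 479, LXXXIII = 83
98 + 479 = 577
577 + 83 = 660

DCLX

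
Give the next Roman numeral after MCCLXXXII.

MCCLXXXII = 1282, so the next integer is 1282 + 1 = 1283

MCCLXXXIII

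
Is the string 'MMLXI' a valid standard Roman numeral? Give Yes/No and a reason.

'MMLXI': Check the rules: uses only the symbols I, V, X, L, C, D, M; no symbol is repeated more than three times in a row; V, L and D each appear at most once; no smaller symbol precedes a larger one (values never increase from left to right). Value: M (1000) + M (1000) + L (50) + X (10) + I (1) = 2061. So it is a valid standard Roman numeral.

Yes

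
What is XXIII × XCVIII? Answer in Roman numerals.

XXIII = 23
XCVIII = 98
23 × 98 = 2254

MMCCLIV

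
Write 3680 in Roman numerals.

Convert 3680 to Roman numerals:
  3680 contains 3×1000 (MMM)
  680 contains 1×500 (D)
  180 contains 1×100 (C)
  80 contains 1×50 (L)
  30 contains 3×10 (XXX)

MMMDCLXXX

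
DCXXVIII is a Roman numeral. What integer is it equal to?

DCXXVIII: D=500, C=100, X=10, X=10, V=5, I=1, I=1, I=1
500 + 100 + 10 + 10 + 5 + 1 + 1 + 1 = 628

628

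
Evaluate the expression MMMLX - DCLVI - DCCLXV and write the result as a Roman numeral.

MMMLX = 3060, DCLVI = 656, DCCLXV = 765
3060 - 656 = 2404
2404 - 765 = 1639

MDCXXXIX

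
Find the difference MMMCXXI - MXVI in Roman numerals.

MMMCXXI = 3121
MXVI = 1016
3121 - 1016 = 2105

MMCV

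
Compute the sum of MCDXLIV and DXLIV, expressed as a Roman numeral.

MCDXLIV = 1444
DXLIV = 544
1444 + 544 = 1988

MCMLXXXVIII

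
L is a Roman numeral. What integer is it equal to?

L: L=50

50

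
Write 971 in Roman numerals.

Convert 971 to Roman numerals:
  971 contains 1×900 (CM)
  71 contains 1×50 (L)
  21 contains 2×10 (XX)
  1 contains 1×1 (I)

CMLXXI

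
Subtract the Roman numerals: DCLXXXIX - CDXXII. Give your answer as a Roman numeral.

DCLXXXIX = 689
CDXXII = 422
689 - 422 = 267

CCLXVII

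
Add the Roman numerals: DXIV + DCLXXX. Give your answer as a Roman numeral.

DXIV = 514
DCLXXX = 680
514 + 680 = 1194

MCXCIV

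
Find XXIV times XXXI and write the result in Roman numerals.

XXIV = 24
XXXI = 31
24 × 31 = 744

DCCXLIV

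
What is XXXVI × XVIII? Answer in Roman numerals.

XXXVI = 36
XVIII = 18
36 × 18 = 648

DCXLVIII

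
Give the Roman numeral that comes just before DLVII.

DLVII = 557; previous is 556

DLVI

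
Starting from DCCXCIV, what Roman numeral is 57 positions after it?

DCCXCIV = 794
794 + 57 = 851

DCCCLI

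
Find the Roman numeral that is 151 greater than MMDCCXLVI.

MMDCCXLVI = 2746
2746 + 151 = 2897

MMDCCCXCVII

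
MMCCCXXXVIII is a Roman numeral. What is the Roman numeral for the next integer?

MMCCCXXXVIII = 2338; next is 2339

MMCCCXXXIX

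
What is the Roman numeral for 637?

Convert 637 to Roman numerals:
  637 contains 1×500 (D)
  137 contains 1×100 (C)
  37 contains 3×10 (XXX)
  7 contains 1×5 (V)
  2 contains 2×1 (II)

DCXXXVII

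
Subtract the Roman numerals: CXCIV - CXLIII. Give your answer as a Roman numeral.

CXCIV = 194
CXLIII = 143
194 - 143 = 51

LI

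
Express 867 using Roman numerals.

Convert 867 to Roman numerals:
  867 contains 1×500 (D)
  367 contains 3×100 (CCC)
  67 contains 1×50 (L)
  17 contains 1×10 (X)
  7 contains 1×5 (V)
  2 contains 2×1 (II)

DCCCLXVII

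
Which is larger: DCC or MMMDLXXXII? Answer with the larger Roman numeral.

DCC = 700
MMMDLXXXII = 3582
3582 is larger

MMMDLXXXII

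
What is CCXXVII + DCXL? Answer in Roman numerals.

CCXXVII = 227
DCXL = 640
227 + 640 = 867

DCCCLXVII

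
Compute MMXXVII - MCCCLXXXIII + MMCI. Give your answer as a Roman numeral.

MMXXVII = 2027, MCCCLXXXIII = 1383, MMCI = 2101
2027 - 1383 = 644
644 + 2101 = 2745

MMDCCXLV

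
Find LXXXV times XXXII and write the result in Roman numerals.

LXXXV = 85
XXXII = 32
85 × 32 = 2720

MMDCCXX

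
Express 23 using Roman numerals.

Convert 23 to Roman numerals:
  23 contains 2×10 (XX)
  3 contains 3×1 (III)

XXIII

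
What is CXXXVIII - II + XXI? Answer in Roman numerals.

CXXXVIII = 138, II = 2, XXI = 21
138 - 2 = 136
136 + 21 = 157

CLVII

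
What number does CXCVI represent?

CXCVI: C=100, XC=90, V=5, I=1
100 + 90 + 5 + 1 = 196

196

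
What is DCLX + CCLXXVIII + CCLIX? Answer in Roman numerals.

DCLX = 660, CCLXXVIII = 278, CCLIX = 259
660 + 278 = 938
938 + 259 = 1197

MCXCVII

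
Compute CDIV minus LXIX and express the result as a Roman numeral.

CDIV = 404
LXIX = 69
404 - 69 = 335

CCCXXXV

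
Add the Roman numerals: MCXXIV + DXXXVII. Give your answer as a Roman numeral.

MCXXIV = 1124
DXXXVII = 537
1124 + 537 = 1661

MDCLXI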